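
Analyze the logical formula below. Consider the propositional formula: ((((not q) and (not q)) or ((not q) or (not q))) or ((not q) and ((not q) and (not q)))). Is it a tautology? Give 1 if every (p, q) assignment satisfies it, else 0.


Check all 4 assignments:
p=0, q=0: 1
p=0, q=1: 0
p=1, q=0: 1
p=1, q=1: 0
Satisfying count = 2/4.
Tautology iff count = 4: no.

0


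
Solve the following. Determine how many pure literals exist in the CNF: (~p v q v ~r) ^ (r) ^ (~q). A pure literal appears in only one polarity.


Check each variable for pure literal status:
p: pure negative
q: mixed (not pure)
r: mixed (not pure)
Pure literal count = 1

1


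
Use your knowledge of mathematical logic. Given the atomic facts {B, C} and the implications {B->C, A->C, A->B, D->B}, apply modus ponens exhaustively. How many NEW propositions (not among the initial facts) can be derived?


Initial facts: {B, C}
Apply modus ponens to closure:
  (no implication fires)
Final known: {B, C}
New propositions: {(none)}
Count = 0

0


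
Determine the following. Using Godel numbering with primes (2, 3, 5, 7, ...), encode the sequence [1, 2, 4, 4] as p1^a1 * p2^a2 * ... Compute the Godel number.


Encode each element as an exponent of the corresponding prime:
  2^1 = 2
  3^2 = 9
  5^4 = 625
  7^4 = 2401
Product = 2 * 9 * 625 * 2401 = 27011250

27011250


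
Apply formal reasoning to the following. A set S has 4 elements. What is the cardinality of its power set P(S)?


The power set of a set with n elements has 2^n elements.
|P(S)| = 2^4 = 16

16


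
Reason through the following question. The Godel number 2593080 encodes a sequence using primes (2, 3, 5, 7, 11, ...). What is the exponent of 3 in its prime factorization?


Factorize 2593080 by dividing by 3 repeatedly.
Division steps: 3 divides 2593080 exactly 3 time(s).
Exponent of 3 = 3

3


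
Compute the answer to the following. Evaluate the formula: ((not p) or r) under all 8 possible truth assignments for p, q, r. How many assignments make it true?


Check all 8 assignments:
p=0, q=0, r=0: 1
p=0, q=0, r=1: 1
p=0, q=1, r=0: 1
p=0, q=1, r=1: 1
p=1, q=0, r=0: 0
p=1, q=0, r=1: 1
p=1, q=1, r=0: 0
p=1, q=1, r=1: 1
Count of True = 6

6


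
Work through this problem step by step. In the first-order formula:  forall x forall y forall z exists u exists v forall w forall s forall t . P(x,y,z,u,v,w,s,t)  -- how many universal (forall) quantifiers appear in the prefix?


Quantifier prefix: forall x forall y forall z exists u exists v forall w forall s forall t
Mark each quantifier type:
  U U U E E U U U
Universal count = 6, Existential count = 2
Asked for universal (forall) quantifiers: 6

6


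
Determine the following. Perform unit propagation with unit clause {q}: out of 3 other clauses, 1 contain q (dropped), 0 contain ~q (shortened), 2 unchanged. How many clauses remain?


Satisfied (removed): 1
Shortened (remain): 0
Unchanged (remain): 2
Remaining = 0 + 2 = 2

2


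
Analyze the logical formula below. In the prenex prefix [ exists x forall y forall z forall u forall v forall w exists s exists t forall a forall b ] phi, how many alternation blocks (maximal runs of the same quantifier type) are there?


Quantifier-type sequence: E A A A A A E E A A  (A=forall, E=exists)
Group into maximal same-type runs:
  Ex1 | Ax5 | Ex2 | Ax2
Number of blocks = 4

4


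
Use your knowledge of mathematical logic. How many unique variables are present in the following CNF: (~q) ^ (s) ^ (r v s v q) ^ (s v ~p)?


Identify each variable that appears in the formula.
Variables found: p, q, r, s
Count = 4

4


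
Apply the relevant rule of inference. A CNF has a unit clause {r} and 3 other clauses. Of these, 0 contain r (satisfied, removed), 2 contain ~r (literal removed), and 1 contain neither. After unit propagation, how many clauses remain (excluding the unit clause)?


Satisfied (removed): 0
Shortened (remain): 2
Unchanged (remain): 1
Remaining = 2 + 1 = 3

3


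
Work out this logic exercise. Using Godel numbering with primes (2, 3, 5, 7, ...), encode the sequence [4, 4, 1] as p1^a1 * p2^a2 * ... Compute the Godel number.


Encode each element as an exponent of the corresponding prime:
  2^4 = 16
  3^4 = 81
  5^1 = 5
Product = 16 * 81 * 5 = 6480

6480


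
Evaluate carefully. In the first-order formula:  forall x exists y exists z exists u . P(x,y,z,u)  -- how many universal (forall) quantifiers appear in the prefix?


Quantifier prefix: forall x exists y exists z exists u
Mark each quantifier type:
  U E E E
Universal count = 1, Existential count = 3
Asked for universal (forall) quantifiers: 1

1


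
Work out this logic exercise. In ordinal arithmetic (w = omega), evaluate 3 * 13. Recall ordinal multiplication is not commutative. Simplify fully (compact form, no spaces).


Compute 3 * 13.
Ordinal * is associative and left-distributive over +, but NOT commutative; for finite n>1, n*w = w but w*n stays w*n.
Both finite; ordinal * agrees with natural *: 3 * 13 = 39.
Result = 39

39


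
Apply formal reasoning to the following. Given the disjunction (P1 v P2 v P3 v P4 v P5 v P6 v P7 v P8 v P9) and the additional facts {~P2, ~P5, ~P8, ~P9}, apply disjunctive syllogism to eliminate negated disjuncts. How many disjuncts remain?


Original disjuncts (9): P1, P2, P3, P4, P5, P6, P7, P8, P9
Negated (eliminate): ~P2, ~P5, ~P8, ~P9
Remaining disjuncts: P1, P3, P4, P6, P7
Count = 9 - 4 = 5

5


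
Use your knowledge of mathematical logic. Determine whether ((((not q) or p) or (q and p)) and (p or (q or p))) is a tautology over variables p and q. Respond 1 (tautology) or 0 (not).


Check all 4 assignments:
p=0, q=0: 0
p=0, q=1: 0
p=1, q=0: 1
p=1, q=1: 1
Satisfying count = 2/4.
Tautology iff count = 4: no.

0


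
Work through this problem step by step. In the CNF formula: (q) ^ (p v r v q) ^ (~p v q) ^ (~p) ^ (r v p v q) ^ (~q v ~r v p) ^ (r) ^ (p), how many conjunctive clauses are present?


A CNF formula is a conjunction of clauses.
Clauses are separated by ^.
Counting the conjuncts: 8 clauses.

8


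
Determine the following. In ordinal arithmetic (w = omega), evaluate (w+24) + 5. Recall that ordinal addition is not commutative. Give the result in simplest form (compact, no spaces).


Compute (w+24) + 5.
Ordinal + is associative but NOT commutative; for finite n>0, n + w = w but w + n stays w+n.
By associativity: (w+24) + 5 = w + (24+5) = w+29.
Result = w+29

w+29


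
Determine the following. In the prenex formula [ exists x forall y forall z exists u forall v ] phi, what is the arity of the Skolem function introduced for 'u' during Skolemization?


Quantifier prefix: exists x forall y forall z exists u forall v
'u' is existentially quantified at position 4.
Universal variables preceding it: y, z
Skolem function arity = 2

2


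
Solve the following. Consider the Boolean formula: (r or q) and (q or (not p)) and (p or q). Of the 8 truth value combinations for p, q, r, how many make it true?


Evaluate all 8 assignments for p, q, r:
p=0, q=0, r=0: 0
p=0, q=0, r=1: 0
p=0, q=1, r=0: 1
p=0, q=1, r=1: 1
p=1, q=0, r=0: 0
p=1, q=0, r=1: 0
p=1, q=1, r=0: 1
p=1, q=1, r=1: 1
Satisfying count = 4

4


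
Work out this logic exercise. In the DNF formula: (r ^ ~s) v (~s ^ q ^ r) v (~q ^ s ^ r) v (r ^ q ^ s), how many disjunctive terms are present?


A DNF formula is a disjunction of terms (conjunctions).
Terms are separated by v.
Counting the disjuncts: 4 terms.

4


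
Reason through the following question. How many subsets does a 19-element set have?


The power set of a set with n elements has 2^n elements.
|P(S)| = 2^19 = 524288

524288


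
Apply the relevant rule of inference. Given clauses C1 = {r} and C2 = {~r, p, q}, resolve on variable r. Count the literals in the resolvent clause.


Remove r from C1 and ~r from C2.
C1 remainder: {}
C2 remainder: {p, q}
Union (resolvent): {p, q}
Resolvent has 2 literal(s).

2


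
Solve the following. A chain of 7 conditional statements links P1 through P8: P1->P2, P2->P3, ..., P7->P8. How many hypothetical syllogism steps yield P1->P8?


With 7 implications in a chain connecting 8 propositions:
P1->P2, P2->P3, ..., P7->P8
Steps needed = (number of implications) - 1 = 7 - 1 = 6

6


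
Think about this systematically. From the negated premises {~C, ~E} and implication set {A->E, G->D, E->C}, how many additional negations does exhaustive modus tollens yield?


Initial negated facts: {~C, ~E}
Apply modus tollens to closure:
  ~E and A->E  =>  ~A
Final negated: {~A, ~C, ~E}
New negations: {~A}
Count = 1

1


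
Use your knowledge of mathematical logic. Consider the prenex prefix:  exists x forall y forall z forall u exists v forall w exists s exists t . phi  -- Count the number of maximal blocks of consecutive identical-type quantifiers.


Quantifier-type sequence: E A A A E A E E  (A=forall, E=exists)
Group into maximal same-type runs:
  Ex1 | Ax3 | Ex1 | Ax1 | Ex2
Number of blocks = 5

5


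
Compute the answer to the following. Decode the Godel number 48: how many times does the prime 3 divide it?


Factorize 48 by dividing by 3 repeatedly.
Division steps: 3 divides 48 exactly 1 time(s).
Exponent of 3 = 1

1


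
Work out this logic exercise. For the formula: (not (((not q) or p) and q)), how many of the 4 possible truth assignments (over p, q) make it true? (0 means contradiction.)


Check all 4 assignments:
p=0, q=0: 1
p=0, q=1: 1
p=1, q=0: 1
p=1, q=1: 0
Count of True = 3

3


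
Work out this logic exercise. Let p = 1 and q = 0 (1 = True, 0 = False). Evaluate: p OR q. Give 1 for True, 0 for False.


p = 1, q = 0
Operation: p OR q
Evaluate: 1 OR 0 = 1

1


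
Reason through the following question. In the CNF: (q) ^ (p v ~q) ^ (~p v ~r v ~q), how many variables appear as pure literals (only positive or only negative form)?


Check each variable for pure literal status:
p: mixed (not pure)
q: mixed (not pure)
r: pure negative
Pure literal count = 1

1


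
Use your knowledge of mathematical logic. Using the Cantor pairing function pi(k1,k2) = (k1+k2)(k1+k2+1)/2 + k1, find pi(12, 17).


k1 + k2 = 29
(k1+k2)(k1+k2+1)/2 = 29 * 30 / 2 = 435
pi = 435 + 12 = 447

447


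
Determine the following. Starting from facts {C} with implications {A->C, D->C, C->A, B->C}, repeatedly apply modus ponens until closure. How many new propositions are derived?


Initial facts: {C}
Apply modus ponens to closure:
  C and C->A  =>  A
Final known: {A, C}
New propositions: {A}
Count = 1

1


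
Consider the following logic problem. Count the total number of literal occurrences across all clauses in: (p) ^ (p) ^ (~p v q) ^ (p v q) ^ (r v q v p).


Counting literals in each clause:
Clause 1: 1 literal(s)
Clause 2: 1 literal(s)
Clause 3: 2 literal(s)
Clause 4: 2 literal(s)
Clause 5: 3 literal(s)
Total = 9

9


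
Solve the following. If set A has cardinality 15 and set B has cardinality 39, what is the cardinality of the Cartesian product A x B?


The Cartesian product A x B contains all ordered pairs (a, b).
|A x B| = |A| * |B| = 15 * 39 = 585

585


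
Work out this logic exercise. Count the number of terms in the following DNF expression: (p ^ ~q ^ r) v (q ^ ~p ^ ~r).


A DNF formula is a disjunction of terms (conjunctions).
Terms are separated by v.
Counting the disjuncts: 2 terms.

2


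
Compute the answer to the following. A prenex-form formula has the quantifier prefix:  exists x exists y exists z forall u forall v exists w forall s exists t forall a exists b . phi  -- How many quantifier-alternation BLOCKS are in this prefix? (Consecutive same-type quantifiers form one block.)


Quantifier-type sequence: E E E A A E A E A E  (A=forall, E=exists)
Group into maximal same-type runs:
  Ex3 | Ax2 | Ex1 | Ax1 | Ex1 | Ax1 | Ex1
Number of blocks = 7

7


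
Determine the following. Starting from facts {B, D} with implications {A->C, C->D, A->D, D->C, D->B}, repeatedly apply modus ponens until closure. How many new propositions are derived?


Initial facts: {B, D}
Apply modus ponens to closure:
  D and D->C  =>  C
Final known: {B, C, D}
New propositions: {C}
Count = 1

1


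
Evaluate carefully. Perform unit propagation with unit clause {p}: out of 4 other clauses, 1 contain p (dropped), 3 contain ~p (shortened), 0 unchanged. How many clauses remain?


Satisfied (removed): 1
Shortened (remain): 3
Unchanged (remain): 0
Remaining = 3 + 0 = 3

3


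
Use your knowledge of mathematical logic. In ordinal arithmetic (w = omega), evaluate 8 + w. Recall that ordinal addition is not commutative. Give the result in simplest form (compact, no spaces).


Compute 8 + w.
Ordinal + is associative but NOT commutative; for finite n>0, n + w = w but w + n stays w+n.
Any finite left addend is absorbed by w on the right: 8 + w = w.
Result = w

w


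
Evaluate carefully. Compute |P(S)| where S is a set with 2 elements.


The power set of a set with n elements has 2^n elements.
|P(S)| = 2^2 = 4

4


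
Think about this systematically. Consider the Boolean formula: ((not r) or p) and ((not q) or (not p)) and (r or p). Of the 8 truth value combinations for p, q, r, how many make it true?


Evaluate all 8 assignments for p, q, r:
p=0, q=0, r=0: 0
p=0, q=0, r=1: 0
p=0, q=1, r=0: 0
p=0, q=1, r=1: 0
p=1, q=0, r=0: 1
p=1, q=0, r=1: 1
p=1, q=1, r=0: 0
p=1, q=1, r=1: 0
Satisfying count = 2

2


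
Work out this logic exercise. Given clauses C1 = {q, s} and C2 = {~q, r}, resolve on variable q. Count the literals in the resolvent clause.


Remove q from C1 and ~q from C2.
C1 remainder: {s}
C2 remainder: {r}
Union (resolvent): {r, s}
Resolvent has 2 literal(s).

2


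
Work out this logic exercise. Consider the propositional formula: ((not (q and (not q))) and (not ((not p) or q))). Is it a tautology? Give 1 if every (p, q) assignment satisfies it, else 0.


Check all 4 assignments:
p=0, q=0: 0
p=0, q=1: 0
p=1, q=0: 1
p=1, q=1: 0
Satisfying count = 1/4.
Tautology iff count = 4: no.

0


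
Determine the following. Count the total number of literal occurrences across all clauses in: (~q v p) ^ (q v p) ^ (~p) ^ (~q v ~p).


Counting literals in each clause:
Clause 1: 2 literal(s)
Clause 2: 2 literal(s)
Clause 3: 1 literal(s)
Clause 4: 2 literal(s)
Total = 7

7


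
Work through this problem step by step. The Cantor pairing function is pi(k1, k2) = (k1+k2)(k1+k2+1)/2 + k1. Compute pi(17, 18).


k1 + k2 = 35
(k1+k2)(k1+k2+1)/2 = 35 * 36 / 2 = 630
pi = 630 + 17 = 647

647


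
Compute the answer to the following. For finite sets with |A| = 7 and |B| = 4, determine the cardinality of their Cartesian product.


The Cartesian product A x B contains all ordered pairs (a, b).
|A x B| = |A| * |B| = 7 * 4 = 28

28


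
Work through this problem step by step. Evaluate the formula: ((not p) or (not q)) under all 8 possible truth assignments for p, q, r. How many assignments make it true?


Check all 8 assignments:
p=0, q=0, r=0: 1
p=0, q=0, r=1: 1
p=0, q=1, r=0: 1
p=0, q=1, r=1: 1
p=1, q=0, r=0: 1
p=1, q=0, r=1: 1
p=1, q=1, r=0: 0
p=1, q=1, r=1: 0
Count of True = 6

6


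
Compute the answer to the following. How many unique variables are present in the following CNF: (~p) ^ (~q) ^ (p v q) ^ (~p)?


Identify each variable that appears in the formula.
Variables found: p, q
Count = 2

2


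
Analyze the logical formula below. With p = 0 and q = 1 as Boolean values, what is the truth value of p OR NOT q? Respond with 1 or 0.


p = 0, q = 1
Operation: p OR NOT q
Evaluate: 0 OR NOT 1 = 0

0


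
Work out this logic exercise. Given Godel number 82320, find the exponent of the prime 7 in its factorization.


Factorize 82320 by dividing by 7 repeatedly.
Division steps: 7 divides 82320 exactly 3 time(s).
Exponent of 7 = 3

3


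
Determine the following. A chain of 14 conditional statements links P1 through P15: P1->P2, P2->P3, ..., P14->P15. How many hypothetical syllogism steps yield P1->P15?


With 14 implications in a chain connecting 15 propositions:
P1->P2, P2->P3, ..., P14->P15
Steps needed = (number of implications) - 1 = 14 - 1 = 13

13


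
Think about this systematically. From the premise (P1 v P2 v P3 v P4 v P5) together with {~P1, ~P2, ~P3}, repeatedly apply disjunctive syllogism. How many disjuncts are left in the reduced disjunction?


Original disjuncts (5): P1, P2, P3, P4, P5
Negated (eliminate): ~P1, ~P2, ~P3
Remaining disjuncts: P4, P5
Count = 5 - 3 = 2

2


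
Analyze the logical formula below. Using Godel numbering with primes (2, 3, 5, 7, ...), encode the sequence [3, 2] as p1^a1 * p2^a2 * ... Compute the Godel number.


Encode each element as an exponent of the corresponding prime:
  2^3 = 8
  3^2 = 9
Product = 8 * 9 = 72

72


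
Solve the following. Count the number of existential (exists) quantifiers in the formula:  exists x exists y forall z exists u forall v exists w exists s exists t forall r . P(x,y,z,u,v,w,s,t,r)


Quantifier prefix: exists x exists y forall z exists u forall v exists w exists s exists t forall r
Mark each quantifier type:
  E E U E U E E E U
Universal count = 3, Existential count = 6
Asked for existential (exists) quantifiers: 6

6


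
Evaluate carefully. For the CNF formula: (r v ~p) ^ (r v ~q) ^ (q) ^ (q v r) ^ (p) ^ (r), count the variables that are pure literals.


Check each variable for pure literal status:
p: mixed (not pure)
q: mixed (not pure)
r: pure positive
Pure literal count = 1

1


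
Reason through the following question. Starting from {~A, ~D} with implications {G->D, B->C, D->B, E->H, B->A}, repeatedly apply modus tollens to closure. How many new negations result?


Initial negated facts: {~A, ~D}
Apply modus tollens to closure:
  ~D and G->D  =>  ~G
  ~A and B->A  =>  ~B
Final negated: {~A, ~B, ~D, ~G}
New negations: {~B, ~G}
Count = 2

2


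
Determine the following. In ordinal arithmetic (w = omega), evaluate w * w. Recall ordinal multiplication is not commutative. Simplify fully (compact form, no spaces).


Compute w * w.
Ordinal * is associative and left-distributive over +, but NOT commutative; for finite n>1, n*w = w but w*n stays w*n.
w * w = w^2 by definition.
Result = w^2

w^2


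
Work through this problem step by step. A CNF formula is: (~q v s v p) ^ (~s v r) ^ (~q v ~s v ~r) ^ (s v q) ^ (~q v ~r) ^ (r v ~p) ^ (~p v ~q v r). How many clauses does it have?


A CNF formula is a conjunction of clauses.
Clauses are separated by ^.
Counting the conjuncts: 7 clauses.

7


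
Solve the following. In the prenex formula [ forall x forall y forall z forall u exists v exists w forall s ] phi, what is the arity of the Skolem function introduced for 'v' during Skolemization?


Quantifier prefix: forall x forall y forall z forall u exists v exists w forall s
'v' is existentially quantified at position 5.
Universal variables preceding it: x, y, z, u
Skolem function arity = 4

4


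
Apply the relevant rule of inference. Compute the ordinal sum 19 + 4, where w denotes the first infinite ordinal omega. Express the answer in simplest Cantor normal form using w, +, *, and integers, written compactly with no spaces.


Compute 19 + 4.
Ordinal + is associative but NOT commutative; for finite n>0, n + w = w but w + n stays w+n.
Both operands finite; ordinal + agrees with natural +: 19 + 4 = 23.
Result = 23

23


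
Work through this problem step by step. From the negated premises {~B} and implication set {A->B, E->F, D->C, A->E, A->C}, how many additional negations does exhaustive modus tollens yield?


Initial negated facts: {~B}
Apply modus tollens to closure:
  ~B and A->B  =>  ~A
Final negated: {~A, ~B}
New negations: {~A}
Count = 1

1


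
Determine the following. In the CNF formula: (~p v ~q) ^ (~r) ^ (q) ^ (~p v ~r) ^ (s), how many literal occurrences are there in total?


Counting literals in each clause:
Clause 1: 2 literal(s)
Clause 2: 1 literal(s)
Clause 3: 1 literal(s)
Clause 4: 2 literal(s)
Clause 5: 1 literal(s)
Total = 7

7


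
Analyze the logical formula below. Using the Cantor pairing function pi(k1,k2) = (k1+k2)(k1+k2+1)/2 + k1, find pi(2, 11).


k1 + k2 = 13
(k1+k2)(k1+k2+1)/2 = 13 * 14 / 2 = 91
pi = 91 + 2 = 93

93


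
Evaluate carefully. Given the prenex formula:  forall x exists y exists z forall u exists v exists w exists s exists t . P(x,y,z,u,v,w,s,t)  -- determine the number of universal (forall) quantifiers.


Quantifier prefix: forall x exists y exists z forall u exists v exists w exists s exists t
Mark each quantifier type:
  U E E U E E E E
Universal count = 2, Existential count = 6
Asked for universal (forall) quantifiers: 2

2


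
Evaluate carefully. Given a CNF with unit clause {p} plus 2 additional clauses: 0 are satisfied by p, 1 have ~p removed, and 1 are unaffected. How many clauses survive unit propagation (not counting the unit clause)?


Satisfied (removed): 0
Shortened (remain): 1
Unchanged (remain): 1
Remaining = 1 + 1 = 2

2


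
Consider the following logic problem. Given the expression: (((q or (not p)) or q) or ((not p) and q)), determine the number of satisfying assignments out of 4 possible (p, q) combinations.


Check all 4 assignments:
p=0, q=0: 1
p=0, q=1: 1
p=1, q=0: 0
p=1, q=1: 1
Count of True = 3

3


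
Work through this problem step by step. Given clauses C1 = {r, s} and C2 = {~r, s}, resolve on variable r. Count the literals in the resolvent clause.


Remove r from C1 and ~r from C2.
C1 remainder: {s}
C2 remainder: {s}
Union (resolvent): {s}
Resolvent has 1 literal(s).

1


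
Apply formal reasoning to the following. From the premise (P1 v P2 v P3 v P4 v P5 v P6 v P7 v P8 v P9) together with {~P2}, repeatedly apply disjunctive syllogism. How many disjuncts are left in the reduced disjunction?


Original disjuncts (9): P1, P2, P3, P4, P5, P6, P7, P8, P9
Negated (eliminate): ~P2
Remaining disjuncts: P1, P3, P4, P5, P6, P7, P8, P9
Count = 9 - 1 = 8

8


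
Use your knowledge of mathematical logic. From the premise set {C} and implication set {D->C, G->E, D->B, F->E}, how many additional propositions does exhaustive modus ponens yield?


Initial facts: {C}
Apply modus ponens to closure:
  (no implication fires)
Final known: {C}
New propositions: {(none)}
Count = 0

0


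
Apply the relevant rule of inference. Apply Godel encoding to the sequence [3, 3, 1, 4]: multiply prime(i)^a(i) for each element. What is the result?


Encode each element as an exponent of the corresponding prime:
  2^3 = 8
  3^3 = 27
  5^1 = 5
  7^4 = 2401
Product = 8 * 27 * 5 * 2401 = 2593080

2593080


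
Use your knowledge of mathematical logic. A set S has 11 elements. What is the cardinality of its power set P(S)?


The power set of a set with n elements has 2^n elements.
|P(S)| = 2^11 = 2048

2048


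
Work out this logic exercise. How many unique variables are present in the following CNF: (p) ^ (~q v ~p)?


Identify each variable that appears in the formula.
Variables found: p, q
Count = 2

2


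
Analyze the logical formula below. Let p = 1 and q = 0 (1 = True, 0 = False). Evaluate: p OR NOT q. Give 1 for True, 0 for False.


p = 1, q = 0
Operation: p OR NOT q
Evaluate: 1 OR NOT 0 = 1

1


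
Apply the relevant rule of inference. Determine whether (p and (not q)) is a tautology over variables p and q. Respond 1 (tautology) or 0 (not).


Check all 4 assignments:
p=0, q=0: 0
p=0, q=1: 0
p=1, q=0: 1
p=1, q=1: 0
Satisfying count = 1/4.
Tautology iff count = 4: no.

0


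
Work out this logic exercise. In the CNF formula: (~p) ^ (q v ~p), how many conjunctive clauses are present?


A CNF formula is a conjunction of clauses.
Clauses are separated by ^.
Counting the conjuncts: 2 clauses.

2


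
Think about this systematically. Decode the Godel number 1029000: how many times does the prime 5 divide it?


Factorize 1029000 by dividing by 5 repeatedly.
Division steps: 5 divides 1029000 exactly 3 time(s).
Exponent of 5 = 3

3


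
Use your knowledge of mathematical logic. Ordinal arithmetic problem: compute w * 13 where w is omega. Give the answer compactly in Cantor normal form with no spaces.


Compute w * 13.
Ordinal * is associative and left-distributive over +, but NOT commutative; for finite n>1, n*w = w but w*n stays w*n.
w * 13 means 13 copies of w concatenated: w*13.
Result = w*13

w*13


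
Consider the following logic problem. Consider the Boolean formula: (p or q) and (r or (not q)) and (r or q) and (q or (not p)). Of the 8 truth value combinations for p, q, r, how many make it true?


Evaluate all 8 assignments for p, q, r:
p=0, q=0, r=0: 0
p=0, q=0, r=1: 0
p=0, q=1, r=0: 0
p=0, q=1, r=1: 1
p=1, q=0, r=0: 0
p=1, q=0, r=1: 0
p=1, q=1, r=0: 0
p=1, q=1, r=1: 1
Satisfying count = 2

2


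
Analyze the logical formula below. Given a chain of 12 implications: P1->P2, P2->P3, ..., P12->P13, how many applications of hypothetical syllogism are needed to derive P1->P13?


With 12 implications in a chain connecting 13 propositions:
P1->P2, P2->P3, ..., P12->P13
Steps needed = (number of implications) - 1 = 12 - 1 = 11

11


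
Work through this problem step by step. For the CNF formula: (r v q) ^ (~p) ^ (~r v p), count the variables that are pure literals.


Check each variable for pure literal status:
p: mixed (not pure)
q: pure positive
r: mixed (not pure)
Pure literal count = 1

1


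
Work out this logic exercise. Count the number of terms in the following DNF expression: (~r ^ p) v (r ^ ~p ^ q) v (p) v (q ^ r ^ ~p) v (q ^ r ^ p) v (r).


A DNF formula is a disjunction of terms (conjunctions).
Terms are separated by v.
Counting the disjuncts: 6 terms.

6


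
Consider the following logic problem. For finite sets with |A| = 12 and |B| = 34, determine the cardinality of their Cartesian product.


The Cartesian product A x B contains all ordered pairs (a, b).
|A x B| = |A| * |B| = 12 * 34 = 408

408


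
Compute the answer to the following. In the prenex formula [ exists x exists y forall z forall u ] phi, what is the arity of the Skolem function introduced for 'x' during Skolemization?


Quantifier prefix: exists x exists y forall z forall u
'x' is existentially quantified at position 1.
No universal quantifiers precede it.
Skolem function arity = 0 (a Skolem constant)

0


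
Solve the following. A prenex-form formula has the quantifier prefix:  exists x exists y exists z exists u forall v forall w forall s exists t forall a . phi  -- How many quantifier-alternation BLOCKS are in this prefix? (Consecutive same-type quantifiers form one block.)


Quantifier-type sequence: E E E E A A A E A  (A=forall, E=exists)
Group into maximal same-type runs:
  Ex4 | Ax3 | Ex1 | Ax1
Number of blocks = 4

4


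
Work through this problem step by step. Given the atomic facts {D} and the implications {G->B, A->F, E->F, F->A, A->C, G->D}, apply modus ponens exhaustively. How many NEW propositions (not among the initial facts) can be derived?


Initial facts: {D}
Apply modus ponens to closure:
  (no implication fires)
Final known: {D}
New propositions: {(none)}
Count = 0

0


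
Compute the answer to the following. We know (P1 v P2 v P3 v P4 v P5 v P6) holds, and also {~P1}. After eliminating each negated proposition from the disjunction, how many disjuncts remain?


Original disjuncts (6): P1, P2, P3, P4, P5, P6
Negated (eliminate): ~P1
Remaining disjuncts: P2, P3, P4, P5, P6
Count = 6 - 1 = 5

5


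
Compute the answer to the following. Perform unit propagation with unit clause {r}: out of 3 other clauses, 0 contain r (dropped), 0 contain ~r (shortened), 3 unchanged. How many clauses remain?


Satisfied (removed): 0
Shortened (remain): 0
Unchanged (remain): 3
Remaining = 0 + 3 = 3

3


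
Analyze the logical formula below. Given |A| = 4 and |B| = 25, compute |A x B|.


The Cartesian product A x B contains all ordered pairs (a, b).
|A x B| = |A| * |B| = 4 * 25 = 100

100


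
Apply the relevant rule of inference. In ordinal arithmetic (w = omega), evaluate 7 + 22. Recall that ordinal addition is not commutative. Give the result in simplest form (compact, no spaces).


Compute 7 + 22.
Ordinal + is associative but NOT commutative; for finite n>0, n + w = w but w + n stays w+n.
Both operands finite; ordinal + agrees with natural +: 7 + 22 = 29.
Result = 29

29


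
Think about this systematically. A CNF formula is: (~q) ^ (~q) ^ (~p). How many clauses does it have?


A CNF formula is a conjunction of clauses.
Clauses are separated by ^.
Counting the conjuncts: 3 clauses.

3


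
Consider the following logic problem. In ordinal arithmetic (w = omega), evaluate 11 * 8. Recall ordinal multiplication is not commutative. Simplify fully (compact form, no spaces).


Compute 11 * 8.
Ordinal * is associative and left-distributive over +, but NOT commutative; for finite n>1, n*w = w but w*n stays w*n.
Both finite; ordinal * agrees with natural *: 11 * 8 = 88.
Result = 88

88


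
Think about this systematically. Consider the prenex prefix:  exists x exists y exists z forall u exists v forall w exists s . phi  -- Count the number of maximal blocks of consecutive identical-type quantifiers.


Quantifier-type sequence: E E E A E A E  (A=forall, E=exists)
Group into maximal same-type runs:
  Ex3 | Ax1 | Ex1 | Ax1 | Ex1
Number of blocks = 5

5


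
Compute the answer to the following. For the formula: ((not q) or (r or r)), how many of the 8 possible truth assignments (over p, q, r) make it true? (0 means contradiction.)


Check all 8 assignments:
p=0, q=0, r=0: 1
p=0, q=0, r=1: 1
p=0, q=1, r=0: 0
p=0, q=1, r=1: 1
p=1, q=0, r=0: 1
p=1, q=0, r=1: 1
p=1, q=1, r=0: 0
p=1, q=1, r=1: 1
Count of True = 6

6


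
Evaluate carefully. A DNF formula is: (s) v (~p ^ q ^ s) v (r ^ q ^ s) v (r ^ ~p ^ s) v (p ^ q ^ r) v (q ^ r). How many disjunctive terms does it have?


A DNF formula is a disjunction of terms (conjunctions).
Terms are separated by v.
Counting the disjuncts: 6 terms.

6


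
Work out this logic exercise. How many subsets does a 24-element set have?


The power set of a set with n elements has 2^n elements.
|P(S)| = 2^24 = 16777216

16777216


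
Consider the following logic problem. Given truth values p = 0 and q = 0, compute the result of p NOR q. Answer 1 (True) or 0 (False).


p = 0, q = 0
Operation: p NOR q
Evaluate: 0 NOR 0 = 1

1


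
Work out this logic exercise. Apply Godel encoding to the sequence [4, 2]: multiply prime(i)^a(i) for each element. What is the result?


Encode each element as an exponent of the corresponding prime:
  2^4 = 16
  3^2 = 9
Product = 16 * 9 = 144

144


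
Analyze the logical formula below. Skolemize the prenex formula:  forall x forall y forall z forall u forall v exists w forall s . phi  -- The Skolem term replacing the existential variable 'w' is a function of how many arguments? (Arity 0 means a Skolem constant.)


Quantifier prefix: forall x forall y forall z forall u forall v exists w forall s
'w' is existentially quantified at position 6.
Universal variables preceding it: x, y, z, u, v
Skolem function arity = 5

5


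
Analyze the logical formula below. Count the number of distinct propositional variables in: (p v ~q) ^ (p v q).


Identify each variable that appears in the formula.
Variables found: p, q
Count = 2

2


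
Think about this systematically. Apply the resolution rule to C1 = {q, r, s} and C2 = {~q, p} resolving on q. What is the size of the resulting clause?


Remove q from C1 and ~q from C2.
C1 remainder: {r, s}
C2 remainder: {p}
Union (resolvent): {p, r, s}
Resolvent has 3 literal(s).

3


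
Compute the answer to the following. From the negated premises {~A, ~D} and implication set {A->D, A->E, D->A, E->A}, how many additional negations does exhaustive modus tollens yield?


Initial negated facts: {~A, ~D}
Apply modus tollens to closure:
  ~A and E->A  =>  ~E
Final negated: {~A, ~D, ~E}
New negations: {~E}
Count = 1

1


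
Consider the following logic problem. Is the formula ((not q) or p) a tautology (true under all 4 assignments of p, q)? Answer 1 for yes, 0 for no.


Check all 4 assignments:
p=0, q=0: 1
p=0, q=1: 0
p=1, q=0: 1
p=1, q=1: 1
Satisfying count = 3/4.
Tautology iff count = 4: no.

0


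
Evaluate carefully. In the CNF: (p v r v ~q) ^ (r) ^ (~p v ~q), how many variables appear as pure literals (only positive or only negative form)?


Check each variable for pure literal status:
p: mixed (not pure)
q: pure negative
r: pure positive
Pure literal count = 2

2


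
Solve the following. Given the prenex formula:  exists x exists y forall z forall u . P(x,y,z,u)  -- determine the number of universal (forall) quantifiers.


Quantifier prefix: exists x exists y forall z forall u
Mark each quantifier type:
  E E U U
Universal count = 2, Existential count = 2
Asked for universal (forall) quantifiers: 2

2


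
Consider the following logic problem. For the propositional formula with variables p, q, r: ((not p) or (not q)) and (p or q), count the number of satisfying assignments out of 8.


Evaluate all 8 assignments for p, q, r:
p=0, q=0, r=0: 0
p=0, q=0, r=1: 0
p=0, q=1, r=0: 1
p=0, q=1, r=1: 1
p=1, q=0, r=0: 1
p=1, q=0, r=1: 1
p=1, q=1, r=0: 0
p=1, q=1, r=1: 0
Satisfying count = 4

4


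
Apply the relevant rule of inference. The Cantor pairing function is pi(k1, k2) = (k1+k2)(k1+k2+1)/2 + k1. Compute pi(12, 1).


k1 + k2 = 13
(k1+k2)(k1+k2+1)/2 = 13 * 14 / 2 = 91
pi = 91 + 12 = 103

103


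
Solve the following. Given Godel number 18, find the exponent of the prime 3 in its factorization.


Factorize 18 by dividing by 3 repeatedly.
Division steps: 3 divides 18 exactly 2 time(s).
Exponent of 3 = 2

2


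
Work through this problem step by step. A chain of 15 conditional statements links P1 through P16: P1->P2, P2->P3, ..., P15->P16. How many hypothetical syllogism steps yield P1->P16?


With 15 implications in a chain connecting 16 propositions:
P1->P2, P2->P3, ..., P15->P16
Steps needed = (number of implications) - 1 = 15 - 1 = 14

14


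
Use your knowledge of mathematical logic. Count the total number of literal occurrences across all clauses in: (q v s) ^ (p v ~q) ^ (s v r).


Counting literals in each clause:
Clause 1: 2 literal(s)
Clause 2: 2 literal(s)
Clause 3: 2 literal(s)
Total = 6

6


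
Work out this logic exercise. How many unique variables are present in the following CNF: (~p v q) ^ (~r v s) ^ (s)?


Identify each variable that appears in the formula.
Variables found: p, q, r, s
Count = 4

4


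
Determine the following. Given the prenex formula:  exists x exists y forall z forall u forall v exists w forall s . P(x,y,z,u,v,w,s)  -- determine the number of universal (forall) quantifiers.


Quantifier prefix: exists x exists y forall z forall u forall v exists w forall s
Mark each quantifier type:
  E E U U U E U
Universal count = 4, Existential count = 3
Asked for universal (forall) quantifiers: 4

4


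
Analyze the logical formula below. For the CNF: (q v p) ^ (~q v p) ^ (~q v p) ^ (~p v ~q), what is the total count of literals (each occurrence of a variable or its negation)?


Counting literals in each clause:
Clause 1: 2 literal(s)
Clause 2: 2 literal(s)
Clause 3: 2 literal(s)
Clause 4: 2 literal(s)
Total = 8

8


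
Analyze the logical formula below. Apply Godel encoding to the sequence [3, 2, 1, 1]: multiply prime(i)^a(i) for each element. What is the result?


Encode each element as an exponent of the corresponding prime:
  2^3 = 8
  3^2 = 9
  5^1 = 5
  7^1 = 7
Product = 8 * 9 * 5 * 7 = 2520

2520


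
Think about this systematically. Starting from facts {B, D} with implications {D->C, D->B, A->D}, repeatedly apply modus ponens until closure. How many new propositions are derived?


Initial facts: {B, D}
Apply modus ponens to closure:
  D and D->C  =>  C
Final known: {B, C, D}
New propositions: {C}
Count = 1

1


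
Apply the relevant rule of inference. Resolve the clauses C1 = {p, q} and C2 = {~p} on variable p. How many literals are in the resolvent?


Remove p from C1 and ~p from C2.
C1 remainder: {q}
C2 remainder: {}
Union (resolvent): {q}
Resolvent has 1 literal(s).

1


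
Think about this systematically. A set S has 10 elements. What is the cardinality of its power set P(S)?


The power set of a set with n elements has 2^n elements.
|P(S)| = 2^10 = 1024

1024


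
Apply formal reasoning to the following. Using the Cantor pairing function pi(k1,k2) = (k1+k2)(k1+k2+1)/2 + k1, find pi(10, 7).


k1 + k2 = 17
(k1+k2)(k1+k2+1)/2 = 17 * 18 / 2 = 153
pi = 153 + 10 = 163

163


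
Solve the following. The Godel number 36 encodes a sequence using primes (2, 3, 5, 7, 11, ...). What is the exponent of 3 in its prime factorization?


Factorize 36 by dividing by 3 repeatedly.
Division steps: 3 divides 36 exactly 2 time(s).
Exponent of 3 = 2

2


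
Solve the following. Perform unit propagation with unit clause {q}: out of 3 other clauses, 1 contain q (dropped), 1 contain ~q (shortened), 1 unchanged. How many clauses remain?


Satisfied (removed): 1
Shortened (remain): 1
Unchanged (remain): 1
Remaining = 1 + 1 = 2

2


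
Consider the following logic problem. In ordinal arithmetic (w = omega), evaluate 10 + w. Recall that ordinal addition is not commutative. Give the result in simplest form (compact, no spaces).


Compute 10 + w.
Ordinal + is associative but NOT commutative; for finite n>0, n + w = w but w + n stays w+n.
Any finite left addend is absorbed by w on the right: 10 + w = w.
Result = w

w


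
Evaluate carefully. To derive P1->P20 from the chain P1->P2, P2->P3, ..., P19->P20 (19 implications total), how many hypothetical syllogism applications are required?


With 19 implications in a chain connecting 20 propositions:
P1->P2, P2->P3, ..., P19->P20
Steps needed = (number of implications) - 1 = 19 - 1 = 18

18


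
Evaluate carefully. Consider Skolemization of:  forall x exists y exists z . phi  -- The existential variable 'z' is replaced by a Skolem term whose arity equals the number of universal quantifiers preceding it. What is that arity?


Quantifier prefix: forall x exists y exists z
'z' is existentially quantified at position 3.
Universal variables preceding it: x
Skolem function arity = 1

1


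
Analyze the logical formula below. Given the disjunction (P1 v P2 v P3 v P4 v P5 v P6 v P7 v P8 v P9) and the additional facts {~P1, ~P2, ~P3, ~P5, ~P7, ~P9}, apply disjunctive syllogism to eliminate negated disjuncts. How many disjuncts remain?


Original disjuncts (9): P1, P2, P3, P4, P5, P6, P7, P8, P9
Negated (eliminate): ~P1, ~P2, ~P3, ~P5, ~P7, ~P9
Remaining disjuncts: P4, P6, P8
Count = 9 - 6 = 3

3


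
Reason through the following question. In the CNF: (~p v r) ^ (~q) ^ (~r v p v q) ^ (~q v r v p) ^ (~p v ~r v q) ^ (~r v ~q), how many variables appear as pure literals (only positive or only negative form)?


Check each variable for pure literal status:
p: mixed (not pure)
q: mixed (not pure)
r: mixed (not pure)
Pure literal count = 0

0


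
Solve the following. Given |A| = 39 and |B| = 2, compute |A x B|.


The Cartesian product A x B contains all ordered pairs (a, b).
|A x B| = |A| * |B| = 39 * 2 = 78

78


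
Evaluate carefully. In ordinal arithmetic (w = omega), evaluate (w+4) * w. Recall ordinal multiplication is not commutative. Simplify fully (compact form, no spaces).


Compute (w+4) * w.
Ordinal * is associative and left-distributive over +, but NOT commutative; for finite n>1, n*w = w but w*n stays w*n.
(w+4) * w = sup{(w+4)*k : k<w} = sup{w*k+4} = w^2 (the +4 tail is absorbed in the limit).
Result = w^2

w^2


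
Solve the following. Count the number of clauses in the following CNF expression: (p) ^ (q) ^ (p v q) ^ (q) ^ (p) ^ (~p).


A CNF formula is a conjunction of clauses.
Clauses are separated by ^.
Counting the conjuncts: 6 clauses.

6
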